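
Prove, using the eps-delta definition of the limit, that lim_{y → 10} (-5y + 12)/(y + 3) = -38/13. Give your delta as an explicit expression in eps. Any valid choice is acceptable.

Suppose eps > 0. We want delta > 0 with 0 < |y − 10| < delta ⇒ |(-5y + 12)/(y + 3) + 38/13| < eps.
Combining over a common denominator, (-5y + 12)/(y + 3) + 38/13 = [(-5y + 12)·13 − (-38)·(y + 3)] / [13·(y + 3)] = -27(y − 10) / (13(y + 3)).
So |(-5y + 12)/(y + 3) + 38/13| = 27|y − 10| / (13·|y + 3|).
Require delta ≤ 13/2, so |y + 3| ≥ |13| − |y − 10| > 13 − 13/2 = 13/2.
Hence |(-5y + 12)/(y + 3) + 38/13| < 27|y − 10|/(13·(13/2)) = (54/169)|y − 10|, which is < eps once |y − 10| < (169/54)eps.
Take delta = min(13/2, (169/54)eps). Then 0 < |y − 10| < delta forces both bounds, so |(-5y + 12)/(y + 3) + 38/13| < eps.

delta = min(13/2, (169/54)eps)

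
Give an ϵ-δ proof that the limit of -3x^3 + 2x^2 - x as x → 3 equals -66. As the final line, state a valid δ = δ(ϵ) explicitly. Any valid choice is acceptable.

δ = min(2, ϵ/132)

Let ϵ > 0. We want δ > 0 such that 0 < |x − 3| < δ implies |(-3x^3 + 2x^2 - x) + 66| < ϵ.
(-3x^3 + 2x^2 - x) + 66 = -3x^3 + 2x^2 - x + 66 = (x − 3)(-3x^2 - 7x - 22).
So |(-3x^3 + 2x^2 - x) + 66| = |x − 3|·|-3x^2 - 7x - 22|.
Require δ ≤ 2. Then |x − 3| < 2 gives |x| < 5, and by the triangle inequality |-3x^2 - 7x - 22| ≤ 3·5^2 + 7·5 + 22 = 132.
Hence |(-3x^3 + 2x^2 - x) + 66| ≤ 132|x − 3| < ϵ provided |x − 3| < ϵ/132.
Take δ = min(2, ϵ/132). Then 0 < |x − 3| < δ gives both |x − 3| < 2 and |x − 3| < ϵ/132, so |(-3x^3 + 2x^2 - x) + 66| < ϵ.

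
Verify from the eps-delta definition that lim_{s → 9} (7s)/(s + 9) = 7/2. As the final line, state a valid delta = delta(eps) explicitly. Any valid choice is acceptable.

Suppose eps > 0. We want delta > 0 with 0 < |s − 9| < delta ⇒ |(7s)/(s + 9) − (7/2)| < eps.
Combining over a common denominator, (7s)/(s + 9) − (7/2) = [(7s)·18 − 63·(s + 9)] / [18·(s + 9)] = 63(s − 9) / (18(s + 9)).
So |(7s)/(s + 9) − (7/2)| = 63|s − 9| / (18·|s + 9|).
Restrict delta ≤ 9. Then |s − 9| < 9 gives |s + 9| = |(s − 9) + 18| ≥ 18 − 9 = 9.
Hence |(7s)/(s + 9) − (7/2)| < 63|s − 9|/(18·9) = (7/18)|s − 9|, which is < eps once |s − 9| < (18/7)eps.
Take delta = min(9, (18/7)eps). Then 0 < |s − 9| < delta forces both bounds, so |(7s)/(s + 9) − (7/2)| < eps.

delta = min(9, (18/7)eps)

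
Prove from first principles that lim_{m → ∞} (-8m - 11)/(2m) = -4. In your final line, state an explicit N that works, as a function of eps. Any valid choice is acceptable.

Fix eps > 0. For m ≥ 1, |(-8m - 11)/(2m) + 4| = |-22|/(2(2m)) = 22/(2(2m)).
Since 2m ≥ 2m for m ≥ 1, this is ≤ 22/(2·2m) = (11/2)/m.
So |(-8m - 11)/(2m) + 4| < eps whenever m > (11/2)/eps.
Take N = (11/2)/eps. If m > N then |(-8m - 11)/(2m) + 4| ≤ (11/2)/m < eps.

N = (11/2)/eps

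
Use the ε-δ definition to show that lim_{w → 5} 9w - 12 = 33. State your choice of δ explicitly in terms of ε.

δ = ε/9

Suppose ε > 0. We need δ > 0 so that 0 < |w − 5| < δ implies |(9w - 12) − 33| < ε.
|(9w - 12) − 33| = |9w - 45| = 9|w − 5|.
Thus it suffices that |w − 5| < ε/9.
Take δ = ε/9. If 0 < |w − 5| < δ then |(9w - 12) − 33| = 9|w − 5| < 9·(ε/9) = ε.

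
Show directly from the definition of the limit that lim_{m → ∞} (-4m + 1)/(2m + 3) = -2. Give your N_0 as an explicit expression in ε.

Let ε > 0 be given. For m ≥ 1, |(-4m + 1)/(2m + 3) + 2| = |14|/(2(2m + 3)) = 14/(2(2m + 3)).
Since 2m + 3 ≥ 2m for m ≥ 1, this is ≤ 14/(2·2m) = (7/2)/m.
So |(-4m + 1)/(2m + 3) + 2| < ε whenever m > (7/2)/ε.
Take N_0 = (7/2)/ε. If m > N_0 then |(-4m + 1)/(2m + 3) + 2| ≤ (7/2)/m < ε.

N_0 = (7/2)/ε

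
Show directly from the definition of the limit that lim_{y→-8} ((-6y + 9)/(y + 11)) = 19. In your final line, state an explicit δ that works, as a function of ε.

δ = min(3/2, (3/50)ε)

Let ε > 0 be given. We want δ > 0 with 0 < |y + 8| < δ ⇒ |(-6y + 9)/(y + 11) − 19| < ε.
Combining over a common denominator, (-6y + 9)/(y + 11) − 19 = [(-6y + 9)·3 − 57·(y + 11)] / [3·(y + 11)] = -75(y + 8) / (3(y + 11)).
So |(-6y + 9)/(y + 11) − 19| = 75|y + 8| / (3·|y + 11|).
Require δ ≤ 3/2, so |y + 11| ≥ |3| − |y + 8| > 3 − 3/2 = 3/2.
Hence |(-6y + 9)/(y + 11) − 19| < 75|y + 8|/(3·(3/2)) = (50/3)|y + 8|, which is < ε once |y + 8| < (3/50)ε.
Take δ = min(3/2, (3/50)ε). Then 0 < |y + 8| < δ forces both bounds, so |(-6y + 9)/(y + 11) − 19| < ε.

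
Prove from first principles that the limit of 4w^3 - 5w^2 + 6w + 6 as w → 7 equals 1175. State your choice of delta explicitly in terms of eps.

delta = min(1, eps/607)

Let eps > 0 be given. We want delta > 0 such that 0 < |w − 7| < delta implies |(4w^3 - 5w^2 + 6w + 6) − 1175| < eps.
(4w^3 - 5w^2 + 6w + 6) − 1175 = 4w^3 - 5w^2 + 6w - 1169 = (w − 7)(4w^2 + 23w + 167).
So |(4w^3 - 5w^2 + 6w + 6) − 1175| = |w − 7|·|4w^2 + 23w + 167|.
Assume first that |w − 7| < 1, so |w| < 8. Then |4w^2 + 23w + 167| ≤ 4·8^2 + 23·8 + 167 = 607.
Hence |(4w^3 - 5w^2 + 6w + 6) − 1175| ≤ 607|w − 7| < eps provided |w − 7| < eps/607.
Take delta = min(1, eps/607). Then 0 < |w − 7| < delta gives both |w − 7| < 1 and |w − 7| < eps/607, so |(4w^3 - 5w^2 + 6w + 6) − 1175| < eps.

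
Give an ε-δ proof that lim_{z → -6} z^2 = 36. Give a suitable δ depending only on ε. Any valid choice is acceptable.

δ = min(1, ε/13)

Let ε > 0 be given. We seek δ > 0 with 0 < |z + 6| < δ ⇒ |z^2 − 36| < ε.
Factor: z^2 − 36 = (z + 6)(z - 6), so |z^2 − 36| = |z + 6|·|z - 6|.
Restrict δ ≤ 1. Then |z + 6| < 1 gives |z| < 7, so by the triangle inequality |z - 6| ≤ 7 + 6 = 13.
Hence |z^2 − 36| ≤ 13|z + 6|, which is < ε once |z + 6| < ε/13.
Take δ = min(1, ε/13). If 0 < |z + 6| < δ then both bounds hold and |z^2 − 36| ≤ 13|z + 6| < 13·(ε/13) = ε.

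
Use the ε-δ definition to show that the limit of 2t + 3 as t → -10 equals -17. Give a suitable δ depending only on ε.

δ = ε/2

Suppose ε > 0. We need δ > 0 so that 0 < |t + 10| < δ implies |(2t + 3) + 17| < ε.
|(2t + 3) + 17| = |2t + 20| = 2|t + 10|.
Thus it suffices that |t + 10| < ε/2.
Choosing δ = ε/2 gives |(2t + 3) + 17| = 2|t + 10| < ε whenever |t + 10| < δ.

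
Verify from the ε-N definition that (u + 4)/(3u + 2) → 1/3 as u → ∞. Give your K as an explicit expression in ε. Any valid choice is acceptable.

K = (10/9)/ε

Let ε > 0 be given. We seek K > 0 such that u > K implies |(u + 4)/(3u + 2) − (1/3)| < ε.
(u + 4)/(3u + 2) − (1/3) = (3(u + 4) − (3u + 2)) / (3(3u + 2)) = 10/(3(3u + 2)).
For u > 0 we have 3u + 2 > 3u, so |(u + 4)/(3u + 2) − (1/3)| = 10/(3(3u + 2)) < 10/(3·3u) = (10/9)/u.
Thus |(u + 4)/(3u + 2) − (1/3)| < ε whenever u > (10/9)/ε.
Take K = (10/9)/ε. If u > K then |(u + 4)/(3u + 2) − (1/3)| < (10/9)/u < ε.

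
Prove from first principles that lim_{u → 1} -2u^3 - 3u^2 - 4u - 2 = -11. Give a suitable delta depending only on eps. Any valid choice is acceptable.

delta = min(1, eps/27)

Suppose eps > 0. We want delta > 0 such that 0 < |u − 1| < delta implies |(-2u^3 - 3u^2 - 4u - 2) + 11| < eps.
(-2u^3 - 3u^2 - 4u - 2) + 11 = -2u^3 - 3u^2 - 4u + 9 = (u − 1)(-2u^2 - 5u - 9).
So |(-2u^3 - 3u^2 - 4u - 2) + 11| = |u − 1|·|-2u^2 - 5u - 9|.
Assume first that |u − 1| < 1, so |u| < 2. Then |-2u^2 - 5u - 9| ≤ 2·2^2 + 5·2 + 9 = 27.
Hence |(-2u^3 - 3u^2 - 4u - 2) + 11| ≤ 27|u − 1| < eps provided |u − 1| < eps/27.
Take delta = min(1, eps/27). Then 0 < |u − 1| < delta gives both |u − 1| < 1 and |u − 1| < eps/27, so |(-2u^3 - 3u^2 - 4u - 2) + 11| < eps.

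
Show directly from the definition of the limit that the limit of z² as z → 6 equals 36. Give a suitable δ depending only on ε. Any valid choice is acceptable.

Let ε > 0 be given. We seek δ > 0 with 0 < |z − 6| < δ ⇒ |z² − 36| < ε.
Factor: z² − 36 = (z − 6)(z + 6), so |z² − 36| = |z − 6|·|z + 6|.
Restrict δ ≤ 1. Then |z − 6| < 1 gives |z| < 7, so by the triangle inequality |z + 6| ≤ 7 + 6 = 13.
Hence |z² − 36| ≤ 13|z − 6|, which is < ε once |z − 6| < ε/13.
Take δ = min(1, ε/13). If 0 < |z − 6| < δ then both bounds hold and |z² − 36| ≤ 13|z − 6| < 13·(ε/13) = ε.

δ = min(1, ε/13)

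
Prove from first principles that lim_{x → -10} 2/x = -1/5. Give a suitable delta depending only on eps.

Fix eps > 0. We seek delta > 0 such that 0 < |x + 10| < delta implies |2/x + 1/5| < eps.
|2/x + 1/5| = 2·|-10 − x|/(10·|x|) = 2|x + 10|/(10|x|).
Restrict delta ≤ 5. Then |x + 10| < 5 gives |x| > 5, so 10|x| > 50.
Then |2/x + 1/5| < 2|x + 10|/50, which is < eps when |x + 10| < 25eps.
Take delta = min(5, 25eps). Then 0 < |x + 10| < delta gives both |x + 10| < 5 and |x + 10| < 25eps, so |2/x + 1/5| < eps.

delta = min(5, 25eps)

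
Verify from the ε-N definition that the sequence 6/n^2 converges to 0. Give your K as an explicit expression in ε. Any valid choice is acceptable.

K = (6/ε)^{1/2}

Let ε > 0 be given. For n ≥ 1, |6/n^2 − 0| = 6/n^2.
6/n^2 < ε ⇔ n^2 > 6/ε ⇔ n > (6/ε)^{1/2}.
Take K = (6/ε)^{1/2}. Then n > K implies 6/n^2 < ε.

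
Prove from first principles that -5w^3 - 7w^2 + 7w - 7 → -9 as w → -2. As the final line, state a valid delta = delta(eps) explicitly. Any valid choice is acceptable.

delta = min(1, eps/55)

Let eps > 0. We want delta > 0 such that 0 < |w + 2| < delta implies |(-5w^3 - 7w^2 + 7w - 7) + 9| < eps.
(-5w^3 - 7w^2 + 7w - 7) + 9 = -5w^3 - 7w^2 + 7w + 2 = (w + 2)(-5w^2 + 3w + 1).
So |(-5w^3 - 7w^2 + 7w - 7) + 9| = |w + 2|·|-5w^2 + 3w + 1|.
Assume first that |w + 2| < 1, so |w| < 3. Then |-5w^2 + 3w + 1| ≤ 5·3^2 + 3·3 + 1 = 55.
Hence |(-5w^3 - 7w^2 + 7w - 7) + 9| ≤ 55|w + 2| < eps provided |w + 2| < eps/55.
Take delta = min(1, eps/55). Then 0 < |w + 2| < delta gives both |w + 2| < 1 and |w + 2| < eps/55, so |(-5w^3 - 7w^2 + 7w - 7) + 9| < eps.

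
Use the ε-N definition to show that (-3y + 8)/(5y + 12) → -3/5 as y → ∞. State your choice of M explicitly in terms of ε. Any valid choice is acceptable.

Let ε > 0 be given. We seek M > 0 such that y > M implies |(-3y + 8)/(5y + 12) + 3/5| < ε.
(-3y + 8)/(5y + 12) + 3/5 = (5(-3y + 8) − (-3)(5y + 12)) / (5(5y + 12)) = 76/(5(5y + 12)).
For y > 0 we have 5y + 12 > 5y, so |(-3y + 8)/(5y + 12) + 3/5| = 76/(5(5y + 12)) < 76/(5·5y) = (76/25)/y.
Thus |(-3y + 8)/(5y + 12) + 3/5| < ε whenever y > (76/25)/ε.
Take M = (76/25)/ε. If y > M then |(-3y + 8)/(5y + 12) + 3/5| < (76/25)/y < ε.

M = (76/25)/ε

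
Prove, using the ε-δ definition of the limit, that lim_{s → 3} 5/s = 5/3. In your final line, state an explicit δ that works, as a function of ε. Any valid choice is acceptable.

δ = min(3/2, (9/10)ε)

Let ε > 0 be given. We seek δ > 0 such that 0 < |s − 3| < δ implies |5/s − (5/3)| < ε.
|5/s − (5/3)| = 5·|3 − s|/(3·|s|) = 5|s − 3|/(3|s|).
Require δ ≤ 3/2 so that |s| > 3 − 3/2 = 3/2, hence 3|s| > 9/2.
Then |5/s − (5/3)| < 5|s − 3|/(9/2), which is < ε when |s − 3| < (9/10)ε.
Take δ = min(3/2, (9/10)ε). Then 0 < |s − 3| < δ gives both |s − 3| < 3/2 and |s − 3| < (9/10)ε, so |5/s − (5/3)| < ε.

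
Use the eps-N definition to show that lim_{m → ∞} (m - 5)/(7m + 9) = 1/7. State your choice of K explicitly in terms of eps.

Let eps > 0 be given. For m ≥ 1, |(m - 5)/(7m + 9) − (1/7)| = |-44|/(7(7m + 9)) = 44/(7(7m + 9)).
Since 7m + 9 ≥ 7m for m ≥ 1, this is ≤ 44/(7·7m) = (44/49)/m.
So |(m - 5)/(7m + 9) − (1/7)| < eps whenever m > (44/49)/eps.
Take K = (44/49)/eps. If m > K then |(m - 5)/(7m + 9) − (1/7)| ≤ (44/49)/m < eps.

K = (44/49)/eps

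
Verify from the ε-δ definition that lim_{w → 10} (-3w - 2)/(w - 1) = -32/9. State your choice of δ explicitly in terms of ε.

δ = min(9/2, (81/10)ε)

Fix ε > 0. We want δ > 0 with 0 < |w − 10| < δ ⇒ |(-3w - 2)/(w - 1) + 32/9| < ε.
Combining over a common denominator, (-3w - 2)/(w - 1) + 32/9 = [(-3w - 2)·9 − (-32)·(w - 1)] / [9·(w - 1)] = 5(w − 10) / (9(w - 1)).
So |(-3w - 2)/(w - 1) + 32/9| = 5|w − 10| / (9·|w − 1|).
Restrict δ ≤ 9/2. Then |w − 10| < 9/2 gives |w − 1| = |(w − 10) + 9| ≥ 9 − 9/2 = 9/2.
Hence |(-3w - 2)/(w - 1) + 32/9| < 5|w − 10|/(9·(9/2)) = (10/81)|w − 10|, which is < ε once |w − 10| < (81/10)ε.
Take δ = min(9/2, (81/10)ε). Then 0 < |w − 10| < δ forces both bounds, so |(-3w - 2)/(w - 1) + 32/9| < ε.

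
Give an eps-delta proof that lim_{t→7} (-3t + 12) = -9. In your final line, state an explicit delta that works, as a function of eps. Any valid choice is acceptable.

Let eps > 0 be given. We need delta > 0 so that 0 < |t − 7| < delta implies |(-3t + 12) + 9| < eps.
|(-3t + 12) + 9| = |-3t + 21| = 3|t − 7|.
Thus it suffices that |t − 7| < eps/3.
Choosing delta = eps/3 gives |(-3t + 12) + 9| = 3|t − 7| < eps whenever |t − 7| < delta.

delta = eps/3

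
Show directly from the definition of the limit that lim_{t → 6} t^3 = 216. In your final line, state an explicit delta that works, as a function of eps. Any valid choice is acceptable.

Fix eps > 0. We seek delta > 0 with 0 < |t − 6| < delta ⇒ |t^3 − 216| < eps.
Factor: t^3 − 216 = (t − 6)(t^2 + 6t + 36), so |t^3 − 216| = |t − 6|·|t^2 + 6t + 36|.
Impose delta ≤ 1 so that |t| < 7; then |t^2 + 6t + 36| ≤ 127.
Hence |t^3 − 216| ≤ 127|t − 6|, which is < eps once |t − 6| < eps/127.
Take delta = min(1, eps/127). If 0 < |t − 6| < delta then both bounds hold and |t^3 − 216| ≤ 127|t − 6| < 127·(eps/127) = eps.

delta = min(1, eps/127)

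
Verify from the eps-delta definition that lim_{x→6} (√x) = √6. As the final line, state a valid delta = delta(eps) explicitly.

delta = min(6, √6·eps)

Suppose eps > 0. We want delta > 0 such that 0 < |x − 6| < delta implies |√x − √6| < eps.
Multiplying by the conjugate, |√x − √6| = |x − 6|/(√x + √6).
Restrict delta ≤ 6 so that |x − 6| < 6 forces x > 0, and then √x + √6 > √6.
Hence |√x − √6| < |x − 6|/√6, which is < eps once |x − 6| < √6·eps.
Take delta = min(6, √6·eps). If 0 < |x − 6| < delta then x > 0 and |√x − √6| < |x − 6|/√6 < eps.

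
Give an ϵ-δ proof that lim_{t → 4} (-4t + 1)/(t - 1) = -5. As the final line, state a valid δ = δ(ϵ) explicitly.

δ = min(3/2, (3/2)ϵ)

Let ϵ > 0. We want δ > 0 with 0 < |t − 4| < δ ⇒ |(-4t + 1)/(t - 1) + 5| < ϵ.
Combining over a common denominator, (-4t + 1)/(t - 1) + 5 = [(-4t + 1)·3 − (-15)·(t - 1)] / [3·(t - 1)] = 3(t − 4) / (3(t - 1)).
So |(-4t + 1)/(t - 1) + 5| = 3|t − 4| / (3·|t − 1|).
Restrict δ ≤ 3/2. Then |t − 4| < 3/2 gives |t − 1| = |(t − 4) + 3| ≥ 3 − 3/2 = 3/2.
Hence |(-4t + 1)/(t - 1) + 5| < 3|t − 4|/(3·(3/2)) = (2/3)|t − 4|, which is < ϵ once |t − 4| < (3/2)ϵ.
Take δ = min(3/2, (3/2)ϵ). Then 0 < |t − 4| < δ forces both bounds, so |(-4t + 1)/(t - 1) + 5| < ϵ.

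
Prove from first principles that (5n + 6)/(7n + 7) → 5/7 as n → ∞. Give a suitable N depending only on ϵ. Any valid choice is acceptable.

N = (1/7)/ϵ

Let ϵ > 0. For n ≥ 1, |(5n + 6)/(7n + 7) − (5/7)| = |7|/(7(7n + 7)) = 7/(7(7n + 7)).
Since 7n + 7 ≥ 7n for n ≥ 1, this is ≤ 7/(7·7n) = (1/7)/n.
So |(5n + 6)/(7n + 7) − (5/7)| < ϵ whenever n > (1/7)/ϵ.
Take N = (1/7)/ϵ. If n > N then |(5n + 6)/(7n + 7) − (5/7)| ≤ (1/7)/n < ϵ.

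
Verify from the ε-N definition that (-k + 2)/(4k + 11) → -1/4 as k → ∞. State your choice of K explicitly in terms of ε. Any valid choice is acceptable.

K = (19/16)/ε

Let ε > 0. For k ≥ 1, |(-k + 2)/(4k + 11) + 1/4| = |19|/(4(4k + 11)) = 19/(4(4k + 11)).
Since 4k + 11 ≥ 4k for k ≥ 1, this is ≤ 19/(4·4k) = (19/16)/k.
So |(-k + 2)/(4k + 11) + 1/4| < ε whenever k > (19/16)/ε.
Take K = (19/16)/ε. If k > K then |(-k + 2)/(4k + 11) + 1/4| ≤ (19/16)/k < ε.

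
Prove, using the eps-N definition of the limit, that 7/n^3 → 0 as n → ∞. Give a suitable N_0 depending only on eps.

Let eps > 0. For n ≥ 1, |7/n^3 − 0| = 7/n^3.
7/n^3 < eps ⇔ n^3 > 7/eps ⇔ n > (7/eps)^{1/3}.
Take N_0 = (7/eps)^{1/3}. Then n > N_0 implies 7/n^3 < eps.

N_0 = (7/eps)^{1/3}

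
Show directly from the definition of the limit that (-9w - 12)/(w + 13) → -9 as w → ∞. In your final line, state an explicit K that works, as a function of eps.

K = 105/eps

Let eps > 0 be given. We seek K > 0 such that w > K implies |(-9w - 12)/(w + 13) + 9| < eps.
(-9w - 12)/(w + 13) + 9 = ((-9w - 12) − (-9)(w + 13)) / ((w + 13)) = 105/((w + 13)).
For w > 0 we have w + 13 > w, so |(-9w - 12)/(w + 13) + 9| = 105/((w + 13)) < 105/(w) = 105/w.
Thus |(-9w - 12)/(w + 13) + 9| < eps whenever w > 105/eps.
Take K = 105/eps. If w > K then |(-9w - 12)/(w + 13) + 9| < 105/w < eps.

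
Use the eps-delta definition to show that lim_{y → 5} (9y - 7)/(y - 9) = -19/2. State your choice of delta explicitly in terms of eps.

Suppose eps > 0. We want delta > 0 with 0 < |y − 5| < delta ⇒ |(9y - 7)/(y - 9) + 19/2| < eps.
Combining over a common denominator, (9y - 7)/(y - 9) + 19/2 = [(9y - 7)·(-4) − 38·(y - 9)] / [(-4)·(y - 9)] = -74(y − 5) / ((-4)(y - 9)).
So |(9y - 7)/(y - 9) + 19/2| = 74|y − 5| / (4·|y − 9|).
Restrict delta ≤ 2. Then |y − 5| < 2 gives |y − 9| = |(y − 5) + (-4)| ≥ 4 − 2 = 2.
Hence |(9y - 7)/(y - 9) + 19/2| < 74|y − 5|/(4·2) = (37/4)|y − 5|, which is < eps once |y − 5| < (4/37)eps.
Take delta = min(2, (4/37)eps). Then 0 < |y − 5| < delta forces both bounds, so |(9y - 7)/(y - 9) + 19/2| < eps.

delta = min(2, (4/37)eps)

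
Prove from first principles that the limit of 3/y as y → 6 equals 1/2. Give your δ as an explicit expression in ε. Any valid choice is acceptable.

Fix ε > 0. We seek δ > 0 such that 0 < |y − 6| < δ implies |3/y − (1/2)| < ε.
|3/y − (1/2)| = 3·|6 − y|/(6·|y|) = 3|y − 6|/(6|y|).
Require δ ≤ 3 so that |y| > 6 − 3 = 3, hence 6|y| > 18.
Then |3/y − (1/2)| < 3|y − 6|/18, which is < ε when |y − 6| < 6ε.
Take δ = min(3, 6ε). Then 0 < |y − 6| < δ gives both |y − 6| < 3 and |y − 6| < 6ε, so |3/y − (1/2)| < ε.

δ = min(3, 6ε)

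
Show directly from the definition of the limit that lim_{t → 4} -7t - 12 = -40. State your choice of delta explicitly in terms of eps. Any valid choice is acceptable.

delta = eps/7

Fix eps > 0. We need delta > 0 so that 0 < |t − 4| < delta implies |(-7t - 12) + 40| < eps.
Since (-7t - 12) + 40 = -7(t − 4), we have |(-7t - 12) + 40| = 7|t − 4|.
So 7|t − 4| < eps exactly when |t − 4| < eps/7.
Take delta = eps/7. If 0 < |t − 4| < delta then |(-7t - 12) + 40| = 7|t − 4| < 7·(eps/7) = eps.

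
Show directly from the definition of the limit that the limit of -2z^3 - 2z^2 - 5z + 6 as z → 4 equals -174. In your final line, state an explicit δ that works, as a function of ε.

δ = min(2, ε/177)

Let ε > 0 be given. We want δ > 0 such that 0 < |z − 4| < δ implies |(-2z^3 - 2z^2 - 5z + 6) + 174| < ε.
(-2z^3 - 2z^2 - 5z + 6) + 174 = -2z^3 - 2z^2 - 5z + 180 = (z − 4)(-2z^2 - 10z - 45).
So |(-2z^3 - 2z^2 - 5z + 6) + 174| = |z − 4|·|-2z^2 - 10z - 45|.
Require δ ≤ 2. Then |z − 4| < 2 gives |z| < 6, and by the triangle inequality |-2z^2 - 10z - 45| ≤ 2·6^2 + 10·6 + 45 = 177.
Hence |(-2z^3 - 2z^2 - 5z + 6) + 174| ≤ 177|z − 4| < ε provided |z − 4| < ε/177.
Choosing δ = min(2, ε/177) ensures both conditions, hence |(-2z^3 - 2z^2 - 5z + 6) + 174| < ε.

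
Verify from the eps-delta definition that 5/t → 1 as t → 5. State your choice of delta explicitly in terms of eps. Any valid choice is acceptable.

delta = min(5/2, (5/2)eps)

Fix eps > 0. We seek delta > 0 such that 0 < |t − 5| < delta implies |5/t − 1| < eps.
|5/t − 1| = 5·|5 − t|/(5·|t|) = 5|t − 5|/(5|t|).
Restrict delta ≤ 5/2. Then |t − 5| < 5/2 gives |t| > 5/2, so 5|t| > 25/2.
Then |5/t − 1| < 5|t − 5|/(25/2), which is < eps when |t − 5| < (5/2)eps.
Take delta = min(5/2, (5/2)eps). Then 0 < |t − 5| < delta gives both |t − 5| < 5/2 and |t − 5| < (5/2)eps, so |5/t − 1| < eps.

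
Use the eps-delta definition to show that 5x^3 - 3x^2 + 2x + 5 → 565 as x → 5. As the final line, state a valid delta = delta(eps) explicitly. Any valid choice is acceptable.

delta = min(2, eps/511)

Let eps > 0. We want delta > 0 such that 0 < |x − 5| < delta implies |(5x^3 - 3x^2 + 2x + 5) − 565| < eps.
(5x^3 - 3x^2 + 2x + 5) − 565 = 5x^3 - 3x^2 + 2x - 560 = (x − 5)(5x^2 + 22x + 112).
So |(5x^3 - 3x^2 + 2x + 5) − 565| = |x − 5|·|5x^2 + 22x + 112|.
Assume first that |x − 5| < 2, so |x| < 7. Then |5x^2 + 22x + 112| ≤ 5·7^2 + 22·7 + 112 = 511.
Hence |(5x^3 - 3x^2 + 2x + 5) − 565| ≤ 511|x − 5| < eps provided |x − 5| < eps/511.
Choosing delta = min(2, eps/511) ensures both conditions, hence |(5x^3 - 3x^2 + 2x + 5) − 565| < eps.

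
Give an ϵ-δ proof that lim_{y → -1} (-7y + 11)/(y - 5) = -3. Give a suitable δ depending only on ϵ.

δ = min(3, (3/4)ϵ)

Let ϵ > 0 be given. We want δ > 0 with 0 < |y + 1| < δ ⇒ |(-7y + 11)/(y - 5) + 3| < ϵ.
Combining over a common denominator, (-7y + 11)/(y - 5) + 3 = [(-7y + 11)·(-6) − 18·(y - 5)] / [(-6)·(y - 5)] = 24(y + 1) / ((-6)(y - 5)).
So |(-7y + 11)/(y - 5) + 3| = 24|y + 1| / (6·|y − 5|).
Require δ ≤ 3, so |y − 5| ≥ |-6| − |y + 1| > 6 − 3 = 3.
Hence |(-7y + 11)/(y - 5) + 3| < 24|y + 1|/(6·3) = (4/3)|y + 1|, which is < ϵ once |y + 1| < (3/4)ϵ.
Take δ = min(3, (3/4)ϵ). Then 0 < |y + 1| < δ forces both bounds, so |(-7y + 11)/(y - 5) + 3| < ϵ.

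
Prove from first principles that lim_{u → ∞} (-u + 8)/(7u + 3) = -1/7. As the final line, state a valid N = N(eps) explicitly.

Let eps > 0. We seek N > 0 such that u > N implies |(-u + 8)/(7u + 3) + 1/7| < eps.
(-u + 8)/(7u + 3) + 1/7 = (7(-u + 8) − (-1)(7u + 3)) / (7(7u + 3)) = 59/(7(7u + 3)).
For u > 0 we have 7u + 3 > 7u, so |(-u + 8)/(7u + 3) + 1/7| = 59/(7(7u + 3)) < 59/(7·7u) = (59/49)/u.
Thus |(-u + 8)/(7u + 3) + 1/7| < eps whenever u > (59/49)/eps.
Take N = (59/49)/eps. If u > N then |(-u + 8)/(7u + 3) + 1/7| < (59/49)/u < eps.

N = (59/49)/eps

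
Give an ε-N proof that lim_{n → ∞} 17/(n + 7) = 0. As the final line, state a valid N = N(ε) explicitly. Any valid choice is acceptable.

N = 17/ε

Let ε > 0 be given. For n ≥ 1, |17/(n + 7) − 0| = 17/(n + 7) ≤ 17/n.
We need 17/n < ε, i.e. n > 17/ε.
Take N = 17/ε. If n > N then |17/(n + 7)| ≤ 17/n < ε.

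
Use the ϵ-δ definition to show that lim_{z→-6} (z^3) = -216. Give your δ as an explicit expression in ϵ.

Suppose ϵ > 0. We seek δ > 0 with 0 < |z + 6| < δ ⇒ |z^3 + 216| < ϵ.
Factor: z^3 + 216 = (z + 6)(z^2 - 6z + 36), so |z^3 + 216| = |z + 6|·|z^2 - 6z + 36|.
Impose δ ≤ 2 so that |z| < 8; then |z^2 - 6z + 36| ≤ 148.
Hence |z^3 + 216| ≤ 148|z + 6|, which is < ϵ once |z + 6| < ϵ/148.
Take δ = min(2, ϵ/148). If 0 < |z + 6| < δ then both bounds hold and |z^3 + 216| ≤ 148|z + 6| < 148·(ϵ/148) = ϵ.

δ = min(2, ϵ/148)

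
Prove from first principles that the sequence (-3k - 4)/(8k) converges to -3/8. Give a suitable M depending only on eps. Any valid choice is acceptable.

Suppose eps > 0. For k ≥ 1, |(-3k - 4)/(8k) + 3/8| = |-32|/(8(8k)) = 32/(8(8k)).
Since 8k ≥ 8k for k ≥ 1, this is ≤ 32/(8·8k) = (1/2)/k.
So |(-3k - 4)/(8k) + 3/8| < eps whenever k > (1/2)/eps.
Take M = (1/2)/eps. If k > M then |(-3k - 4)/(8k) + 3/8| ≤ (1/2)/k < eps.

M = (1/2)/eps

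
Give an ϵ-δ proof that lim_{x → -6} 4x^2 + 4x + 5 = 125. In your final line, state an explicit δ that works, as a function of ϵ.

Let ϵ > 0. We want δ > 0 such that 0 < |x + 6| < δ implies |(4x^2 + 4x + 5) − 125| < ϵ.
(4x^2 + 4x + 5) − 125 = 4x^2 + 4x - 120 = (x + 6)(4x - 20).
So |(4x^2 + 4x + 5) − 125| = |x + 6|·|4x - 20|.
Require δ ≤ 1. Then |x + 6| < 1 gives |x| < 7, and by the triangle inequality |4x - 20| ≤ 4·7 + 20 = 48.
Hence |(4x^2 + 4x + 5) − 125| ≤ 48|x + 6| < ϵ provided |x + 6| < ϵ/48.
Choosing δ = min(1, ϵ/48) ensures both conditions, hence |(4x^2 + 4x + 5) − 125| < ϵ.

δ = min(1, ϵ/48)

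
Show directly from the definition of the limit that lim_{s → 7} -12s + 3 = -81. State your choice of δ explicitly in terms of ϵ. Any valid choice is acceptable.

Fix ϵ > 0. We need δ > 0 so that 0 < |s − 7| < δ implies |(-12s + 3) + 81| < ϵ.
Since (-12s + 3) + 81 = -12(s − 7), we have |(-12s + 3) + 81| = 12|s − 7|.
So 12|s − 7| < ϵ exactly when |s − 7| < ϵ/12.
Take δ = ϵ/12. If 0 < |s − 7| < δ then |(-12s + 3) + 81| = 12|s − 7| < 12·(ϵ/12) = ϵ.

δ = ϵ/12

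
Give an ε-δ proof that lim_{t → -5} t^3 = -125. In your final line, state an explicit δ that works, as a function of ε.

δ = min(1, ε/91)

Fix ε > 0. We seek δ > 0 with 0 < |t + 5| < δ ⇒ |t^3 + 125| < ε.
Factor: t^3 + 125 = (t + 5)(t^2 - 5t + 25), so |t^3 + 125| = |t + 5|·|t^2 - 5t + 25|.
Restrict δ ≤ 1. Then |t + 5| < 1 gives |t| < 6, so by the triangle inequality |t^2 - 5t + 25| ≤ 6^2 + 5·6 + 25 = 91.
Hence |t^3 + 125| ≤ 91|t + 5|, which is < ε once |t + 5| < ε/91.
Take δ = min(1, ε/91). If 0 < |t + 5| < δ then both bounds hold and |t^3 + 125| ≤ 91|t + 5| < 91·(ε/91) = ε.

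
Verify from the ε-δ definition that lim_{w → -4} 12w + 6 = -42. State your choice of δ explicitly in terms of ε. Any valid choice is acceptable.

δ = ε/12

Let ε > 0 be given. We need δ > 0 so that 0 < |w + 4| < δ implies |(12w + 6) + 42| < ε.
Since (12w + 6) + 42 = 12(w + 4), we have |(12w + 6) + 42| = 12|w + 4|.
So 12|w + 4| < ε exactly when |w + 4| < ε/12.
Choosing δ = ε/12 gives |(12w + 6) + 42| = 12|w + 4| < ε whenever |w + 4| < δ.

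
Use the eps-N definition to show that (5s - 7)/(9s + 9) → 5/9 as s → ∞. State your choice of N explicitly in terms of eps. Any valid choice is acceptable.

N = (4/3)/eps

Fix eps > 0. We seek N > 0 such that s > N implies |(5s - 7)/(9s + 9) − (5/9)| < eps.
(5s - 7)/(9s + 9) − (5/9) = (9(5s - 7) − 5(9s + 9)) / (9(9s + 9)) = -108/(9(9s + 9)).
For s > 0 we have 9s + 9 > 9s, so |(5s - 7)/(9s + 9) − (5/9)| = 108/(9(9s + 9)) < 108/(9·9s) = (4/3)/s.
Thus |(5s - 7)/(9s + 9) − (5/9)| < eps whenever s > (4/3)/eps.
Take N = (4/3)/eps. If s > N then |(5s - 7)/(9s + 9) − (5/9)| < (4/3)/s < eps.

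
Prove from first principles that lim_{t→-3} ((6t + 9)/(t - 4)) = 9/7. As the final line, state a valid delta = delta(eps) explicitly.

Let eps > 0. We want delta > 0 with 0 < |t + 3| < delta ⇒ |(6t + 9)/(t - 4) − (9/7)| < eps.
Combining over a common denominator, (6t + 9)/(t - 4) − (9/7) = [(6t + 9)·(-7) − (-9)·(t - 4)] / [(-7)·(t - 4)] = -33(t + 3) / ((-7)(t - 4)).
So |(6t + 9)/(t - 4) − (9/7)| = 33|t + 3| / (7·|t − 4|).
Require delta ≤ 7/2, so |t − 4| ≥ |-7| − |t + 3| > 7 − 7/2 = 7/2.
Hence |(6t + 9)/(t - 4) − (9/7)| < 33|t + 3|/(7·(7/2)) = (66/49)|t + 3|, which is < eps once |t + 3| < (49/66)eps.
Take delta = min(7/2, (49/66)eps). Then 0 < |t + 3| < delta forces both bounds, so |(6t + 9)/(t - 4) − (9/7)| < eps.

delta = min(7/2, (49/66)eps)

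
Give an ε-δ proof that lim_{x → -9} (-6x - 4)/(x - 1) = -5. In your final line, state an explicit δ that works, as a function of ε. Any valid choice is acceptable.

Let ε > 0. We want δ > 0 with 0 < |x + 9| < δ ⇒ |(-6x - 4)/(x - 1) + 5| < ε.
Combining over a common denominator, (-6x - 4)/(x - 1) + 5 = [(-6x - 4)·(-10) − 50·(x - 1)] / [(-10)·(x - 1)] = 10(x + 9) / ((-10)(x - 1)).
So |(-6x - 4)/(x - 1) + 5| = 10|x + 9| / (10·|x − 1|).
Require δ ≤ 5, so |x − 1| ≥ |-10| − |x + 9| > 10 − 5 = 5.
Hence |(-6x - 4)/(x - 1) + 5| < 10|x + 9|/(10·5) = (1/5)|x + 9|, which is < ε once |x + 9| < 5ε.
Take δ = min(5, 5ε). Then 0 < |x + 9| < δ forces both bounds, so |(-6x - 4)/(x - 1) + 5| < ε.

δ = min(5, 5ε)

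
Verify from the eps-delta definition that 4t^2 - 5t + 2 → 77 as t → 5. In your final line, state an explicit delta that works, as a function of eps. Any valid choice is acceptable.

delta = min(1, eps/39)

Suppose eps > 0. We want delta > 0 such that 0 < |t − 5| < delta implies |(4t^2 - 5t + 2) − 77| < eps.
(4t^2 - 5t + 2) − 77 = 4t^2 - 5t - 75 = (t − 5)(4t + 15).
So |(4t^2 - 5t + 2) − 77| = |t − 5|·|4t + 15|.
Assume first that |t − 5| < 1, so |t| < 6. Then |4t + 15| ≤ 4·6 + 15 = 39.
Hence |(4t^2 - 5t + 2) − 77| ≤ 39|t − 5| < eps provided |t − 5| < eps/39.
Choosing delta = min(1, eps/39) ensures both conditions, hence |(4t^2 - 5t + 2) − 77| < eps.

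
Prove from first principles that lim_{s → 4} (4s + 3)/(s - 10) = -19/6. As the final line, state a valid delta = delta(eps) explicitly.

delta = min(3, (18/43)eps)

Let eps > 0. We want delta > 0 with 0 < |s − 4| < delta ⇒ |(4s + 3)/(s - 10) + 19/6| < eps.
Combining over a common denominator, (4s + 3)/(s - 10) + 19/6 = [(4s + 3)·(-6) − 19·(s - 10)] / [(-6)·(s - 10)] = -43(s − 4) / ((-6)(s - 10)).
So |(4s + 3)/(s - 10) + 19/6| = 43|s − 4| / (6·|s − 10|).
Restrict delta ≤ 3. Then |s − 4| < 3 gives |s − 10| = |(s − 4) + (-6)| ≥ 6 − 3 = 3.
Hence |(4s + 3)/(s - 10) + 19/6| < 43|s − 4|/(6·3) = (43/18)|s − 4|, which is < eps once |s − 4| < (18/43)eps.
Take delta = min(3, (18/43)eps). Then 0 < |s − 4| < delta forces both bounds, so |(4s + 3)/(s - 10) + 19/6| < eps.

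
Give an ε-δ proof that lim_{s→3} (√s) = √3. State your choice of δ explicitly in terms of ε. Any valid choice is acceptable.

δ = min(3, √3·ε)

Fix ε > 0. We want δ > 0 such that 0 < |s − 3| < δ implies |√s − √3| < ε.
Multiplying by the conjugate, |√s − √3| = |s − 3|/(√s + √3).
Restrict δ ≤ 3 so that |s − 3| < 3 forces s > 0, and then √s + √3 > √3.
Hence |√s − √3| < |s − 3|/√3, which is < ε once |s − 3| < √3·ε.
Take δ = min(3, √3·ε). If 0 < |s − 3| < δ then s > 0 and |√s − √3| < |s − 3|/√3 < ε.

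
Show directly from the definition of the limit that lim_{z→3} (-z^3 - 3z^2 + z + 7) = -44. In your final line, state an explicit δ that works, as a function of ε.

Let ε > 0 be given. We want δ > 0 such that 0 < |z − 3| < δ implies |(-z^3 - 3z^2 + z + 7) + 44| < ε.
(-z^3 - 3z^2 + z + 7) + 44 = -z^3 - 3z^2 + z + 51 = (z − 3)(-z^2 - 6z - 17).
So |(-z^3 - 3z^2 + z + 7) + 44| = |z − 3|·|-z^2 - 6z - 17|.
Assume first that |z − 3| < 1, so |z| < 4. Then |-z^2 - 6z - 17| ≤ 4^2 + 6·4 + 17 = 57.
Hence |(-z^3 - 3z^2 + z + 7) + 44| ≤ 57|z − 3| < ε provided |z − 3| < ε/57.
Take δ = min(1, ε/57). Then 0 < |z − 3| < δ gives both |z − 3| < 1 and |z − 3| < ε/57, so |(-z^3 - 3z^2 + z + 7) + 44| < ε.

δ = min(1, ε/57)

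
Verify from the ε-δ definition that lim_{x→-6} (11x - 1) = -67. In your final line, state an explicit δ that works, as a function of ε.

δ = ε/11

Suppose ε > 0. We need δ > 0 so that 0 < |x + 6| < δ implies |(11x - 1) + 67| < ε.
|(11x - 1) + 67| = |11x + 66| = 11|x + 6|.
So 11|x + 6| < ε exactly when |x + 6| < ε/11.
Choosing δ = ε/11 gives |(11x - 1) + 67| = 11|x + 6| < ε whenever |x + 6| < δ.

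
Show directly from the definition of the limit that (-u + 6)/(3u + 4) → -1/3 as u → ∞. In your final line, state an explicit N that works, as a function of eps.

Suppose eps > 0. We seek N > 0 such that u > N implies |(-u + 6)/(3u + 4) + 1/3| < eps.
(-u + 6)/(3u + 4) + 1/3 = (3(-u + 6) − (-1)(3u + 4)) / (3(3u + 4)) = 22/(3(3u + 4)).
For u > 0 we have 3u + 4 > 3u, so |(-u + 6)/(3u + 4) + 1/3| = 22/(3(3u + 4)) < 22/(3·3u) = (22/9)/u.
Thus |(-u + 6)/(3u + 4) + 1/3| < eps whenever u > (22/9)/eps.
Take N = (22/9)/eps. If u > N then |(-u + 6)/(3u + 4) + 1/3| < (22/9)/u < eps.

N = (22/9)/eps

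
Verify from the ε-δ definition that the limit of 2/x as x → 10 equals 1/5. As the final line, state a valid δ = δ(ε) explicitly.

Let ε > 0. We seek δ > 0 such that 0 < |x − 10| < δ implies |2/x − (1/5)| < ε.
|2/x − (1/5)| = 2·|10 − x|/(10·|x|) = 2|x − 10|/(10|x|).
Require δ ≤ 5 so that |x| > 10 − 5 = 5, hence 10|x| > 50.
Then |2/x − (1/5)| < 2|x − 10|/50, which is < ε when |x − 10| < 25ε.
Take δ = min(5, 25ε). Then 0 < |x − 10| < δ gives both |x − 10| < 5 and |x − 10| < 25ε, so |2/x − (1/5)| < ε.

δ = min(5, 25ε)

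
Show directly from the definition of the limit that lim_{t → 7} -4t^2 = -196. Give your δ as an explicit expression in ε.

Let ε > 0. We want δ > 0 such that 0 < |t − 7| < δ implies |(-4t^2) + 196| < ε.
(-4t^2) + 196 = -4t^2 + 196 = (t − 7)(-4t - 28).
So |(-4t^2) + 196| = |t − 7|·|-4t - 28|.
Require δ ≤ 1. Then |t − 7| < 1 gives |t| < 8, and by the triangle inequality |-4t - 28| ≤ 4·8 + 28 = 60.
Hence |(-4t^2) + 196| ≤ 60|t − 7| < ε provided |t − 7| < ε/60.
Take δ = min(1, ε/60). Then 0 < |t − 7| < δ gives both |t − 7| < 1 and |t − 7| < ε/60, so |(-4t^2) + 196| < ε.

δ = min(1, ε/60)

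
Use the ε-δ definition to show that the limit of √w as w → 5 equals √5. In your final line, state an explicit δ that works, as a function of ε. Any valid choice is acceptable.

Fix ε > 0. We want δ > 0 such that 0 < |w − 5| < δ implies |√w − √5| < ε.
Rationalise: √w − √5 = (w − 5)/(√w + √5), so |√w − √5| = |w − 5|/(√w + √5).
Restrict δ ≤ 5 so that |w − 5| < 5 forces w > 0, and then √w + √5 > √5.
Hence |√w − √5| < |w − 5|/√5, which is < ε once |w − 5| < √5·ε.
Take δ = min(5, √5·ε). If 0 < |w − 5| < δ then w > 0 and |√w − √5| < |w − 5|/√5 < ε.

δ = min(5, √5·ε)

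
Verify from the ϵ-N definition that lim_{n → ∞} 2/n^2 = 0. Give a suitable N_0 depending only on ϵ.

N_0 = (2/ϵ)^{1/2}

Let ϵ > 0 be given. For n ≥ 1, |2/n^2 − 0| = 2/n^2.
2/n^2 < ϵ ⇔ n^2 > 2/ϵ ⇔ n > (2/ϵ)^{1/2}.
Take N_0 = (2/ϵ)^{1/2}. Then n > N_0 implies 2/n^2 < ϵ.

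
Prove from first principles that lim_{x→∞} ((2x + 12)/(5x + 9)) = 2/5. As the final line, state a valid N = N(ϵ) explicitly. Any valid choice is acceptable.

Fix ϵ > 0. We seek N > 0 such that x > N implies |(2x + 12)/(5x + 9) − (2/5)| < ϵ.
(2x + 12)/(5x + 9) − (2/5) = (5(2x + 12) − 2(5x + 9)) / (5(5x + 9)) = 42/(5(5x + 9)).
For x > 0 we have 5x + 9 > 5x, so |(2x + 12)/(5x + 9) − (2/5)| = 42/(5(5x + 9)) < 42/(5·5x) = (42/25)/x.
Thus |(2x + 12)/(5x + 9) − (2/5)| < ϵ whenever x > (42/25)/ϵ.
Take N = (42/25)/ϵ. If x > N then |(2x + 12)/(5x + 9) − (2/5)| < (42/25)/x < ϵ.

N = (42/25)/ϵ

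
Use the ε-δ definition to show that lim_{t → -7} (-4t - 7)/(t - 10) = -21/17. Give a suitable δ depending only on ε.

Suppose ε > 0. We want δ > 0 with 0 < |t + 7| < δ ⇒ |(-4t - 7)/(t - 10) + 21/17| < ε.
Combining over a common denominator, (-4t - 7)/(t - 10) + 21/17 = [(-4t - 7)·(-17) − 21·(t - 10)] / [(-17)·(t - 10)] = 47(t + 7) / ((-17)(t - 10)).
So |(-4t - 7)/(t - 10) + 21/17| = 47|t + 7| / (17·|t − 10|).
Restrict δ ≤ 17/2. Then |t + 7| < 17/2 gives |t − 10| = |(t + 7) + (-17)| ≥ 17 − 17/2 = 17/2.
Hence |(-4t - 7)/(t - 10) + 21/17| < 47|t + 7|/(17·(17/2)) = (94/289)|t + 7|, which is < ε once |t + 7| < (289/94)ε.
Take δ = min(17/2, (289/94)ε). Then 0 < |t + 7| < δ forces both bounds, so |(-4t - 7)/(t - 10) + 21/17| < ε.

δ = min(17/2, (289/94)ε)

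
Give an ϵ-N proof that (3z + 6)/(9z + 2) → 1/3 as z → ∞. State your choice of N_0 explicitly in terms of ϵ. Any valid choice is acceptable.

N_0 = (16/27)/ϵ

Let ϵ > 0 be given. We seek N_0 > 0 such that z > N_0 implies |(3z + 6)/(9z + 2) − (1/3)| < ϵ.
(3z + 6)/(9z + 2) − (1/3) = (9(3z + 6) − 3(9z + 2)) / (9(9z + 2)) = 48/(9(9z + 2)).
For z > 0 we have 9z + 2 > 9z, so |(3z + 6)/(9z + 2) − (1/3)| = 48/(9(9z + 2)) < 48/(9·9z) = (16/27)/z.
Thus |(3z + 6)/(9z + 2) − (1/3)| < ϵ whenever z > (16/27)/ϵ.
Take N_0 = (16/27)/ϵ. If z > N_0 then |(3z + 6)/(9z + 2) − (1/3)| < (16/27)/z < ϵ.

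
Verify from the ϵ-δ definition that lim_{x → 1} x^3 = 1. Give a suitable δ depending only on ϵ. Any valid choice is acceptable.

Let ϵ > 0 be given. We seek δ > 0 with 0 < |x − 1| < δ ⇒ |x^3 − 1| < ϵ.
Factor: x^3 − 1 = (x − 1)(x^2 + x + 1), so |x^3 − 1| = |x − 1|·|x^2 + x + 1|.
Impose δ ≤ 1 so that |x| < 2; then |x^2 + x + 1| ≤ 7.
Hence |x^3 − 1| ≤ 7|x − 1|, which is < ϵ once |x − 1| < ϵ/7.
Take δ = min(1, ϵ/7). If 0 < |x − 1| < δ then both bounds hold and |x^3 − 1| ≤ 7|x − 1| < 7·(ϵ/7) = ϵ.

δ = min(1, ϵ/7)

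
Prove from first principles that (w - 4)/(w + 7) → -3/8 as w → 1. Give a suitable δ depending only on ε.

δ = min(4, (32/11)ε)

Let ε > 0 be given. We want δ > 0 with 0 < |w − 1| < δ ⇒ |(w - 4)/(w + 7) + 3/8| < ε.
Combining over a common denominator, (w - 4)/(w + 7) + 3/8 = [(w - 4)·8 − (-3)·(w + 7)] / [8·(w + 7)] = 11(w − 1) / (8(w + 7)).
So |(w - 4)/(w + 7) + 3/8| = 11|w − 1| / (8·|w + 7|).
Restrict δ ≤ 4. Then |w − 1| < 4 gives |w + 7| = |(w − 1) + 8| ≥ 8 − 4 = 4.
Hence |(w - 4)/(w + 7) + 3/8| < 11|w − 1|/(8·4) = (11/32)|w − 1|, which is < ε once |w − 1| < (32/11)ε.
Take δ = min(4, (32/11)ε). Then 0 < |w − 1| < δ forces both bounds, so |(w - 4)/(w + 7) + 3/8| < ε.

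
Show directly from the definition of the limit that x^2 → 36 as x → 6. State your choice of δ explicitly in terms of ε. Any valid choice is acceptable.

Suppose ε > 0. We seek δ > 0 with 0 < |x − 6| < δ ⇒ |x^2 − 36| < ε.
Factor: x^2 − 36 = (x − 6)(x + 6), so |x^2 − 36| = |x − 6|·|x + 6|.
Impose δ ≤ 2 so that |x| < 8; then |x + 6| ≤ 14.
Hence |x^2 − 36| ≤ 14|x − 6|, which is < ε once |x − 6| < ε/14.
Take δ = min(2, ε/14). If 0 < |x − 6| < δ then both bounds hold and |x^2 − 36| ≤ 14|x − 6| < 14·(ε/14) = ε.

δ = min(2, ε/14)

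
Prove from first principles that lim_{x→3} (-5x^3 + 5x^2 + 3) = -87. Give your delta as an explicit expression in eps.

Let eps > 0. We want delta > 0 such that 0 < |x − 3| < delta implies |(-5x^3 + 5x^2 + 3) + 87| < eps.
(-5x^3 + 5x^2 + 3) + 87 = -5x^3 + 5x^2 + 90 = (x − 3)(-5x^2 - 10x - 30).
So |(-5x^3 + 5x^2 + 3) + 87| = |x − 3|·|-5x^2 - 10x - 30|.
Assume first that |x − 3| < 1, so |x| < 4. Then |-5x^2 - 10x - 30| ≤ 5·4^2 + 10·4 + 30 = 150.
Hence |(-5x^3 + 5x^2 + 3) + 87| ≤ 150|x − 3| < eps provided |x − 3| < eps/150.
Take delta = min(1, eps/150). Then 0 < |x − 3| < delta gives both |x − 3| < 1 and |x − 3| < eps/150, so |(-5x^3 + 5x^2 + 3) + 87| < eps.

delta = min(1, eps/150)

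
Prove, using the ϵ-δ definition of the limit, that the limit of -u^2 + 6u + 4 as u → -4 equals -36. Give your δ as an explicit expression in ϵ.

δ = min(1, ϵ/15)

Suppose ϵ > 0. We want δ > 0 such that 0 < |u + 4| < δ implies |(-u^2 + 6u + 4) + 36| < ϵ.
(-u^2 + 6u + 4) + 36 = -u^2 + 6u + 40 = (u + 4)(-u + 10).
So |(-u^2 + 6u + 4) + 36| = |u + 4|·|-u + 10|.
Assume first that |u + 4| < 1, so |u| < 5. Then |-u + 10| ≤ 5 + 10 = 15.
Hence |(-u^2 + 6u + 4) + 36| ≤ 15|u + 4| < ϵ provided |u + 4| < ϵ/15.
Choosing δ = min(1, ϵ/15) ensures both conditions, hence |(-u^2 + 6u + 4) + 36| < ϵ.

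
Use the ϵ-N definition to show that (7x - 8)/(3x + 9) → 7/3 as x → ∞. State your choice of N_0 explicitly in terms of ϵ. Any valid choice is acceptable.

Let ϵ > 0. We seek N_0 > 0 such that x > N_0 implies |(7x - 8)/(3x + 9) − (7/3)| < ϵ.
(7x - 8)/(3x + 9) − (7/3) = (3(7x - 8) − 7(3x + 9)) / (3(3x + 9)) = -87/(3(3x + 9)).
For x > 0 we have 3x + 9 > 3x, so |(7x - 8)/(3x + 9) − (7/3)| = 87/(3(3x + 9)) < 87/(3·3x) = (29/3)/x.
Thus |(7x - 8)/(3x + 9) − (7/3)| < ϵ whenever x > (29/3)/ϵ.
Take N_0 = (29/3)/ϵ. If x > N_0 then |(7x - 8)/(3x + 9) − (7/3)| < (29/3)/x < ϵ.

N_0 = (29/3)/ϵ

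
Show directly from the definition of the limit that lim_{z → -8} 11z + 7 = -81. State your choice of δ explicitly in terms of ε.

Fix ε > 0. We need δ > 0 so that 0 < |z + 8| < δ implies |(11z + 7) + 81| < ε.
|(11z + 7) + 81| = |11z + 88| = 11|z + 8|.
Thus it suffices that |z + 8| < ε/11.
Take δ = ε/11. If 0 < |z + 8| < δ then |(11z + 7) + 81| = 11|z + 8| < 11·(ε/11) = ε.

δ = ε/11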